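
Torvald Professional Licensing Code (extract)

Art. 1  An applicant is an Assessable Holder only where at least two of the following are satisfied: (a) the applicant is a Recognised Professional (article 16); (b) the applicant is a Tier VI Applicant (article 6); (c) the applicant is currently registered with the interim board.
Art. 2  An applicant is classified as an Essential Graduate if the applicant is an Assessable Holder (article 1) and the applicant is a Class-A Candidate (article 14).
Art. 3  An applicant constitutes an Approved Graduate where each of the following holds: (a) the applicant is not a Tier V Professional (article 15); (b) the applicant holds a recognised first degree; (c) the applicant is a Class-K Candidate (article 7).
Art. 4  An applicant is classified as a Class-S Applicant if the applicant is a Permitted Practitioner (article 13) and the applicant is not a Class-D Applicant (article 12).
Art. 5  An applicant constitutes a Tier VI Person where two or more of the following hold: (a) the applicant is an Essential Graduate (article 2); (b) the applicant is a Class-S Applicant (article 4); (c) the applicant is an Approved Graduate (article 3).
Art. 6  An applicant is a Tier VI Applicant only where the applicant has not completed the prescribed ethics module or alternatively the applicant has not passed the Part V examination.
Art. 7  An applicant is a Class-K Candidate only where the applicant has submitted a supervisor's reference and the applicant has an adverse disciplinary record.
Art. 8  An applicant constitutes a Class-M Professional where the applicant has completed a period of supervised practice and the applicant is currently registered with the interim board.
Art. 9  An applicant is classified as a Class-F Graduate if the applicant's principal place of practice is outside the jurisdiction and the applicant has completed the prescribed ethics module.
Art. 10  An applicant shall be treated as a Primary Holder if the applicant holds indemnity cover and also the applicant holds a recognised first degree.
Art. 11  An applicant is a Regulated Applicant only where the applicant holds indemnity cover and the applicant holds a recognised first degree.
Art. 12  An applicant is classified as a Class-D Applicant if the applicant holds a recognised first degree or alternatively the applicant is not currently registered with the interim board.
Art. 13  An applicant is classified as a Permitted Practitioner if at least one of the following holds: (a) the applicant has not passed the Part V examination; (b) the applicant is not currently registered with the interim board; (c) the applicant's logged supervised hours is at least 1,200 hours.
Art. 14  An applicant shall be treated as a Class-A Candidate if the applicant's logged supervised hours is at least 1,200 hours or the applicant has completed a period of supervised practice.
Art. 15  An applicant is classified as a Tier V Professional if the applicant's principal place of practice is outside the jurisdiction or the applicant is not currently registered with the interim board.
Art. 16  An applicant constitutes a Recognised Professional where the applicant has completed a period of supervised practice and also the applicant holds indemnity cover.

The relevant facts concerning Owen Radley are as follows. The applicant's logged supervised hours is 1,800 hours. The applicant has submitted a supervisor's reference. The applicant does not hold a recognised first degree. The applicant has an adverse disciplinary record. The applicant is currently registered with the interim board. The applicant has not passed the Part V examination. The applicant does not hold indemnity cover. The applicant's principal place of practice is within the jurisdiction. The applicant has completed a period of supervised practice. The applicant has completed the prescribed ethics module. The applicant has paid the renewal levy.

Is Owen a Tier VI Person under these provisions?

article 16 — Recognised Professional: [the applicant has completed a period of supervised practice? yes] AND [the applicant holds indemnity cover? no] → not satisfied.
article 6 — Tier VI Applicant: [the applicant has not completed the prescribed ethics module? no] OR [the applicant has not passed the Part V examination? yes] → satisfied.
article 1 — Assessable Holder: Recognised Professional (article 16)? no; Tier VI Applicant (article 6)? yes; the applicant is currently registered with the interim board? yes — 2 of 3 hold (need ≥2) → satisfied.
article 14 — Class-A Candidate: [applicant's logged supervised hours: 1,800 hours ≥ 1,200 hours? yes] OR [the applicant has completed a period of supervised practice? yes] → satisfied.
article 2 — Essential Graduate: [Assessable Holder (article 1)? yes] AND [Class-A Candidate (article 14)? yes] → satisfied.
article 13 — Permitted Practitioner: [the applicant has not passed the Part V examination? yes] OR [the applicant is not currently registered with the interim board? no] OR [applicant's logged supervised hours: 1,800 hours ≥ 1,200 hours? yes] → satisfied.
article 12 — Class-D Applicant: [the applicant holds a recognised first degree? no] OR [the applicant is not currently registered with the interim board? no] → not satisfied.
article 4 — Class-S Applicant: [Permitted Practitioner (article 13)? yes] AND [not a Class-D Applicant (article 12)? yes] → satisfied.
article 15 — Tier V Professional: [the applicant's principal place of practice is outside the jurisdiction? no] OR [the applicant is not currently registered with the interim board? no] → not satisfied.
article 7 — Class-K Candidate: [the applicant has submitted a supervisor's reference? yes] AND [the applicant has an adverse disciplinary record? yes] → satisfied.
article 3 — Approved Graduate: [not a Tier V Professional (article 15)? yes] AND [the applicant holds a recognised first degree? no] AND [Class-K Candidate (article 7)? yes] → not satisfied.
article 5 — Tier VI Person: Essential Graduate (article 2)? yes; Class-S Applicant (article 4)? yes; Approved Graduate (article 3)? no — 2 of 3 hold (need ≥2) → satisfied.

Yes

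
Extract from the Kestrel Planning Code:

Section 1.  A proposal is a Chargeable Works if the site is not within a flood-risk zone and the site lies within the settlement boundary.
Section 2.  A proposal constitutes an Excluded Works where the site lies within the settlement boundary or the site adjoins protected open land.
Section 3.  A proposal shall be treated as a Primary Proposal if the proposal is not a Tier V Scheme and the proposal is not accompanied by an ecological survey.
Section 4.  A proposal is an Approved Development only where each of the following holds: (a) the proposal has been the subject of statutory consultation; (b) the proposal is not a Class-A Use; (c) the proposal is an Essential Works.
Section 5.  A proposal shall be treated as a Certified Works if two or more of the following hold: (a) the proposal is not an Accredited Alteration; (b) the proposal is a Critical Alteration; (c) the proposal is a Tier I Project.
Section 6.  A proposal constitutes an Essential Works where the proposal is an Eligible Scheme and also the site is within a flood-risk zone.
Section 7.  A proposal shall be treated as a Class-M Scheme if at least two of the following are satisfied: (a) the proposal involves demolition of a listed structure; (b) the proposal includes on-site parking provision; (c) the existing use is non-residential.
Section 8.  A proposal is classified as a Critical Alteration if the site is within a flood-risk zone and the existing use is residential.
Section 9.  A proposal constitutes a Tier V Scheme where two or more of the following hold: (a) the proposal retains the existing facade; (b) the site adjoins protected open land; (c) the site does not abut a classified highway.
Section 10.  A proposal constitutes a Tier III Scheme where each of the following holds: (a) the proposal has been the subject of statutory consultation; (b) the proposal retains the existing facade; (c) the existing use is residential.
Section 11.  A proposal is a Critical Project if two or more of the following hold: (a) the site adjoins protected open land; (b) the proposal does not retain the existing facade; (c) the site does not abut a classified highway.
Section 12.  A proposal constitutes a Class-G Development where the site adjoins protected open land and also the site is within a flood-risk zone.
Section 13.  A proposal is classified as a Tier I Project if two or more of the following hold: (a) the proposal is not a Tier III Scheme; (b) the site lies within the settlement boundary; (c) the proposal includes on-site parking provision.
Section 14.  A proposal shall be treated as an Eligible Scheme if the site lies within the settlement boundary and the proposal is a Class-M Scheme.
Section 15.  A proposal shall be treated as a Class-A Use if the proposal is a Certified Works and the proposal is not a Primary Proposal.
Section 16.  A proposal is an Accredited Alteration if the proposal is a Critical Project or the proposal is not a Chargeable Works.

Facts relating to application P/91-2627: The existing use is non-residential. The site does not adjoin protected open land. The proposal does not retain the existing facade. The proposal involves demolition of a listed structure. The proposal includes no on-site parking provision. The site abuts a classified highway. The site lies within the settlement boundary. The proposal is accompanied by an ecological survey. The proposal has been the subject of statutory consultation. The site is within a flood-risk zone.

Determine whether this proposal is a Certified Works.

No

section 11 — Critical Project: the site adjoins protected open land? no; the proposal does not retain the existing facade? yes; the site does not abut a classified highway? no — 1 of 3 hold (need ≥2) → not satisfied.
section 1 — Chargeable Works: [the site is not within a flood-risk zone? no] AND [the site lies within the settlement boundary? yes] → not satisfied.
section 16 — Accredited Alteration: [Critical Project (section 11)? no] OR [not a Chargeable Works (section 1)? yes] → satisfied.
section 8 — Critical Alteration: [the site is within a flood-risk zone? yes] AND [the existing use is residential? no] → not satisfied.
section 10 — Tier III Scheme: [the proposal has been the subject of statutory consultation? yes] AND [the proposal retains the existing facade? no] AND [the existing use is residential? no] → not satisfied.
section 13 — Tier I Project: not a Tier III Scheme (section 10)? yes; the site lies within the settlement boundary? yes; the proposal includes on-site parking provision? no — 2 of 3 hold (need ≥2) → satisfied.
section 5 — Certified Works: not an Accredited Alteration (section 16)? no; Critical Alteration (section 8)? no; Tier I Project (section 13)? yes — 1 of 3 hold (need ≥2) → not satisfied.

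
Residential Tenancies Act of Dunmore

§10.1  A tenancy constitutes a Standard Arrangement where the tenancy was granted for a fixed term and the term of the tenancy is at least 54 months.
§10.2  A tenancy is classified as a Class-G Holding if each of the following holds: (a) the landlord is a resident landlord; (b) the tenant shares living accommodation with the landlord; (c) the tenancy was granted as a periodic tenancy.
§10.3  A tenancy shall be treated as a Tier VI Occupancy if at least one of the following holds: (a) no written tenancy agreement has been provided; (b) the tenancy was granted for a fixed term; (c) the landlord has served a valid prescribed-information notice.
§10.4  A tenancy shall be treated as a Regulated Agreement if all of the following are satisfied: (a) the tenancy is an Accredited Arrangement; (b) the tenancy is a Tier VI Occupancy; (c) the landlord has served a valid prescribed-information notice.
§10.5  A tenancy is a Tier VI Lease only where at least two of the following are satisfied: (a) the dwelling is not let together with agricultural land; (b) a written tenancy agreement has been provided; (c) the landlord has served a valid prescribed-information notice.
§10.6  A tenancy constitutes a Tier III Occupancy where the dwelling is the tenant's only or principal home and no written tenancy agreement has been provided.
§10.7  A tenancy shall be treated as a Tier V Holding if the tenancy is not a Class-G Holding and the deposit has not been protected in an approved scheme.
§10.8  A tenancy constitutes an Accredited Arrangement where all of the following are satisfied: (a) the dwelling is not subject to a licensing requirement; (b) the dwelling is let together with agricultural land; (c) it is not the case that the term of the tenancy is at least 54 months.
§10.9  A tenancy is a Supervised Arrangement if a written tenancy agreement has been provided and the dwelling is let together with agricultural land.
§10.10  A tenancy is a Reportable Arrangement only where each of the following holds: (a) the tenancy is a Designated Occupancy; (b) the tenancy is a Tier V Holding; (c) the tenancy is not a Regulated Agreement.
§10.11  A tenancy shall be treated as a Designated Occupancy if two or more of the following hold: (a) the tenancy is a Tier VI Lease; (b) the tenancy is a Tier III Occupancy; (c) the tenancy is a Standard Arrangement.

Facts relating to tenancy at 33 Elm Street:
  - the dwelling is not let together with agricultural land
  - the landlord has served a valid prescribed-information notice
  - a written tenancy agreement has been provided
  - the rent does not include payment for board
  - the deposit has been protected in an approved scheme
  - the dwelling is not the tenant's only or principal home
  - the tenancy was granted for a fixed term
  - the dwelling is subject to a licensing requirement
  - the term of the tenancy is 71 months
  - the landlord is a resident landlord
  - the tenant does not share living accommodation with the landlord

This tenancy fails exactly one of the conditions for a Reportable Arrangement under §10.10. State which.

Tier V Holding

Under §10.5: the dwelling is not let together with agricultural land? yes; a written tenancy agreement has been provided? yes; the landlord has served a valid prescribed-information notice? yes — 3 of 3 hold (need ≥2) → satisfied.
Under §10.6: the dwelling is the tenant's only or principal home? no; and no written tenancy agreement has been provided? no. So the tenancy is not a Tier III Occupancy.
Under §10.1: the tenancy was granted for a fixed term? yes; and term of the tenancy: 71 months ≥ 54 months? yes. So the tenancy is a Standard Arrangement.
Under §10.11: Tier VI Lease (§10.5)? yes; Tier III Occupancy (§10.6)? no; Standard Arrangement (§10.1)? yes — 2 of 3 hold (need ≥2) → satisfied.
Under §10.2: the landlord is a resident landlord? yes; and the tenant shares living accommodation with the landlord? no; and the tenancy was granted as a periodic tenancy? no. So the tenancy is not a Class-G Holding.
Under §10.7: not a Class-G Holding (§10.2)? yes; and the deposit has not been protected in an approved scheme? no. So the tenancy is not a Tier V Holding.
Under §10.8: the dwelling is not subject to a licensing requirement? no; and the dwelling is let together with agricultural land? no; and term of the tenancy: 71 months ≥ 54 months? yes, so negated condition no. So the tenancy is not an Accredited Arrangement.
Under §10.3: no written tenancy agreement has been provided? no; or the tenancy was granted for a fixed term? yes; or the landlord has served a valid prescribed-information notice? yes. So the tenancy is a Tier VI Occupancy.
Under §10.4: Accredited Arrangement (§10.8)? no; and Tier VI Occupancy (§10.3)? yes; and the landlord has served a valid prescribed-information notice? yes. So the tenancy is not a Regulated Agreement.
Under §10.10: Designated Occupancy (§10.11)? yes; and Tier V Holding (§10.7)? no; and not a Regulated Agreement (§10.4)? yes. So the tenancy is not a Reportable Arrangement.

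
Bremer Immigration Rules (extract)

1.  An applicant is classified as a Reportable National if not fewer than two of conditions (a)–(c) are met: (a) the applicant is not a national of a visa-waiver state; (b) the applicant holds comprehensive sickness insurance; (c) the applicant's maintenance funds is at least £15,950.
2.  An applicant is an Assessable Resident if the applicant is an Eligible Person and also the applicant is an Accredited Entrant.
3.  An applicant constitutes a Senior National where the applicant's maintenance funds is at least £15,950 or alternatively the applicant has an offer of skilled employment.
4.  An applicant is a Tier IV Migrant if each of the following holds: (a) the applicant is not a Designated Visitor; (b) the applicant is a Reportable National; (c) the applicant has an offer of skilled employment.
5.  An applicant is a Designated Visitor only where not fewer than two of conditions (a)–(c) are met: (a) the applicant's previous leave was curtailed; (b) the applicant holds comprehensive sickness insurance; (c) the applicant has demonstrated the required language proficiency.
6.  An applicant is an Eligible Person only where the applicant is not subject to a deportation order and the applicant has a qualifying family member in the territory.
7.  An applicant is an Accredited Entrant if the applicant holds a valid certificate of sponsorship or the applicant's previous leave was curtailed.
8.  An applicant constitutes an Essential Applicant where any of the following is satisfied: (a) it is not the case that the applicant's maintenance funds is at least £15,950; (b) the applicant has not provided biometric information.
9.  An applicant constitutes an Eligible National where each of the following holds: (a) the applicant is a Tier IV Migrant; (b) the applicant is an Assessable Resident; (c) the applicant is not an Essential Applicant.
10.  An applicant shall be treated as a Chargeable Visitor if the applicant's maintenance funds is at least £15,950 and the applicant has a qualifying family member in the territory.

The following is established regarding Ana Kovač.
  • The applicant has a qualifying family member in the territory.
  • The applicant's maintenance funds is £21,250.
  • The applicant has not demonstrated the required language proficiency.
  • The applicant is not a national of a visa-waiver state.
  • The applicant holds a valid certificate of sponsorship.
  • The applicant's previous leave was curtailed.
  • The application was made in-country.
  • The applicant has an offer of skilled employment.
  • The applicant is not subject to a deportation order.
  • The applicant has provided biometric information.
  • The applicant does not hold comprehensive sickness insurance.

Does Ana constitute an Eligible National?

Yes

Under paragraph 5: the applicant's previous leave was curtailed? yes; the applicant holds comprehensive sickness insurance? no; the applicant has demonstrated the required language proficiency? no — 1 of 3 hold (need ≥2) → not satisfied.
Under paragraph 1: the applicant is not a national of a visa-waiver state? yes; the applicant holds comprehensive sickness insurance? no; applicant's maintenance funds: £21,250 ≥ £15,950? yes — 2 of 3 hold (need ≥2) → satisfied.
Under paragraph 4: not a Designated Visitor (paragraph 5)? yes; and Reportable National (paragraph 1)? yes; and the applicant has an offer of skilled employment? yes. So the applicant is a Tier IV Migrant.
Under paragraph 6: the applicant is not subject to a deportation order? yes; and the applicant has a qualifying family member in the territory? yes. So the applicant is an Eligible Person.
Under paragraph 7: the applicant holds a valid certificate of sponsorship? yes; or the applicant's previous leave was curtailed? yes. So the applicant is an Accredited Entrant.
Under paragraph 2: Eligible Person (paragraph 6)? yes; and Accredited Entrant (paragraph 7)? yes. So the applicant is an Assessable Resident.
Under paragraph 8: applicant's maintenance funds: £21,250 ≥ £15,950? yes, so negated condition no; or the applicant has not provided biometric information? no. So the applicant is not an Essential Applicant.
Under paragraph 9: Tier IV Migrant (paragraph 4)? yes; and Assessable Resident (paragraph 2)? yes; and not an Essential Applicant (paragraph 8)? yes. So the applicant is an Eligible National.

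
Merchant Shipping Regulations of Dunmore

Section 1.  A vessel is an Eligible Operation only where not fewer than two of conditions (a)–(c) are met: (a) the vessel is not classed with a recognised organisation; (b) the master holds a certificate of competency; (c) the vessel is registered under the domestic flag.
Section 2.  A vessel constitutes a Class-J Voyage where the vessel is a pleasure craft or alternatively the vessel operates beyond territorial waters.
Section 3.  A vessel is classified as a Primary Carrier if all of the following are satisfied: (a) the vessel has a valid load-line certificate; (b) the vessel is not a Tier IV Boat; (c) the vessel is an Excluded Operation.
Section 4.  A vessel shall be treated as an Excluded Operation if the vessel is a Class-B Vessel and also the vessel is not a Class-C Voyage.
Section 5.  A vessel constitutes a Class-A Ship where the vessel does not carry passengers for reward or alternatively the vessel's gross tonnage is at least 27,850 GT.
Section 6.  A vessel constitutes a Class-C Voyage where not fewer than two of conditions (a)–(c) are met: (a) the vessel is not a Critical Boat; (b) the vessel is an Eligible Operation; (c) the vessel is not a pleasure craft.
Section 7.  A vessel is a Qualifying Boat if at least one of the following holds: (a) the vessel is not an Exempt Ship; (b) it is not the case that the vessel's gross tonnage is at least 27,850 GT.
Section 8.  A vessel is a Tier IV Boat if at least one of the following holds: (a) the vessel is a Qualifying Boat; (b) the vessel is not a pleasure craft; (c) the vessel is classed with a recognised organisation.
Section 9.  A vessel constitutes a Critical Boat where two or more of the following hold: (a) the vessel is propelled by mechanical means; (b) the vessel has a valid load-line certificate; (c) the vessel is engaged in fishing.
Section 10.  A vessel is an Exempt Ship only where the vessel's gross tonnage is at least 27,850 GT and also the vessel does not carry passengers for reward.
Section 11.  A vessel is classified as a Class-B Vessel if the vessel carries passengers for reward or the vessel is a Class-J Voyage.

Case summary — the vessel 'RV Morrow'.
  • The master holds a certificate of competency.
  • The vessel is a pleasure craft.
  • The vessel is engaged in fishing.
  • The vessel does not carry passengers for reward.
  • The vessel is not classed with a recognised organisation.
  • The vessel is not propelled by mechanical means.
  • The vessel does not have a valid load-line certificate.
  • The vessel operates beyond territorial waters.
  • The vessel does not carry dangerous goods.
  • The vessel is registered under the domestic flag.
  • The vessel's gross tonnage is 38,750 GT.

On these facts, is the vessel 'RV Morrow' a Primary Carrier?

section 10 — Exempt Ship: [vessel's gross tonnage: 38,750 GT ≥ 27,850 GT? yes] AND [the vessel does not carry passengers for reward? yes] → satisfied.
section 7 — Qualifying Boat: [not an Exempt Ship (section 10)? no] OR [vessel's gross tonnage: 38,750 GT ≥ 27,850 GT? yes, so negated condition no] → not satisfied.
section 8 — Tier IV Boat: [Qualifying Boat (section 7)? no] OR [the vessel is not a pleasure craft? no] OR [the vessel is classed with a recognised organisation? no] → not satisfied.
section 2 — Class-J Voyage: [the vessel is a pleasure craft? yes] OR [the vessel operates beyond territorial waters? yes] → satisfied.
section 11 — Class-B Vessel: [the vessel carries passengers for reward? no] OR [Class-J Voyage (section 2)? yes] → satisfied.
section 9 — Critical Boat: the vessel is propelled by mechanical means? no; the vessel has a valid load-line certificate? no; the vessel is engaged in fishing? yes — 1 of 3 hold (need ≥2) → not satisfied.
section 1 — Eligible Operation: the vessel is not classed with a recognised organisation? yes; the master holds a certificate of competency? yes; the vessel is registered under the domestic flag? yes — 3 of 3 hold (need ≥2) → satisfied.
section 6 — Class-C Voyage: not a Critical Boat (section 9)? yes; Eligible Operation (section 1)? yes; the vessel is not a pleasure craft? no — 2 of 3 hold (need ≥2) → satisfied.
section 4 — Excluded Operation: [Class-B Vessel (section 11)? yes] AND [not a Class-C Voyage (section 6)? no] → not satisfied.
section 3 — Primary Carrier: [the vessel has a valid load-line certificate? no] AND [not a Tier IV Boat (section 8)? yes] AND [Excluded Operation (section 4)? no] → not satisfied.

No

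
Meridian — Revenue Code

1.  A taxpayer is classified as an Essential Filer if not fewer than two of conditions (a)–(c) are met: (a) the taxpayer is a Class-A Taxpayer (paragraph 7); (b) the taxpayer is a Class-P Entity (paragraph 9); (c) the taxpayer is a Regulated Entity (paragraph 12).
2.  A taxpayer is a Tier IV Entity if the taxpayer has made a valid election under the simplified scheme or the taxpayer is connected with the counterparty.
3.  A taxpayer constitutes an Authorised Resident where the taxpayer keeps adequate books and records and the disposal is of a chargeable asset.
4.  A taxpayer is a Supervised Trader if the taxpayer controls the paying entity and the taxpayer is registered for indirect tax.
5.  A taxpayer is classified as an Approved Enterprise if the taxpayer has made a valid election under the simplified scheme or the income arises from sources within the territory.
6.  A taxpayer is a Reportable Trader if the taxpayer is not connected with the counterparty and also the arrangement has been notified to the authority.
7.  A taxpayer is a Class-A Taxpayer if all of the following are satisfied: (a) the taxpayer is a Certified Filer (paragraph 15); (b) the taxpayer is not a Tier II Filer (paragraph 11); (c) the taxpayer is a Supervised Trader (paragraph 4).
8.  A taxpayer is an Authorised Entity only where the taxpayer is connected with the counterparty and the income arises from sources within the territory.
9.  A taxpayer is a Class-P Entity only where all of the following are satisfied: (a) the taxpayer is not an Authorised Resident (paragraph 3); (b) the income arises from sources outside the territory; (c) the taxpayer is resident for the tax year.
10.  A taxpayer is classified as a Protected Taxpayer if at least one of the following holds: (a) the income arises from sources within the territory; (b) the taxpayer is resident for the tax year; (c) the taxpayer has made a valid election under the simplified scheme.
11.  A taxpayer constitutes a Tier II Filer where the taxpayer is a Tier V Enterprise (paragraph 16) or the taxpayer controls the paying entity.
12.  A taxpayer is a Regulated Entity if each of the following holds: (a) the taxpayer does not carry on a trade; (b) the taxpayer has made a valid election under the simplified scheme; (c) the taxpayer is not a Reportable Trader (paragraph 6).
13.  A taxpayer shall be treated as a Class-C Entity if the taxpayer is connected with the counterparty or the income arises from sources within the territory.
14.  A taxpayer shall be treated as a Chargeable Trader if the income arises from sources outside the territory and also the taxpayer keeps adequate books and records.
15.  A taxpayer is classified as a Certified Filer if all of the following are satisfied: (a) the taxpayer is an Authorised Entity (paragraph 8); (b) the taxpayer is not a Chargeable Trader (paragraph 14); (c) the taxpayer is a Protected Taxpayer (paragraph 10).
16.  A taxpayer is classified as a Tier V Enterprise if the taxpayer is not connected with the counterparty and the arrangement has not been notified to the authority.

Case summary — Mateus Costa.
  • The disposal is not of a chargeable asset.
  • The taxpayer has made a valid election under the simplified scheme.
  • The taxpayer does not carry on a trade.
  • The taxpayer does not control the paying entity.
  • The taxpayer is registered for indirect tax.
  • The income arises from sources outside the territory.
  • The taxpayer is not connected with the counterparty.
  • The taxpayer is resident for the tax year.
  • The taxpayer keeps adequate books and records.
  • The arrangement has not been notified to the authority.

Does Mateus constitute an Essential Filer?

Under paragraph 8: the taxpayer is connected with the counterparty? no; and the income arises from sources within the territory? no. So the taxpayer is not an Authorised Entity.
Under paragraph 14: the income arises from sources outside the territory? yes; and the taxpayer keeps adequate books and records? yes. So the taxpayer is a Chargeable Trader.
Under paragraph 10: the income arises from sources within the territory? no; or the taxpayer is resident for the tax year? yes; or the taxpayer has made a valid election under the simplified scheme? yes. So the taxpayer is a Protected Taxpayer.
Under paragraph 15: Authorised Entity (paragraph 8)? no; and not a Chargeable Trader (paragraph 14)? no; and Protected Taxpayer (paragraph 10)? yes. So the taxpayer is not a Certified Filer.
Under paragraph 16: the taxpayer is not connected with the counterparty? yes; and the arrangement has not been notified to the authority? yes. So the taxpayer is a Tier V Enterprise.
Under paragraph 11: Tier V Enterprise (paragraph 16)? yes; or the taxpayer controls the paying entity? no. So the taxpayer is a Tier II Filer.
Under paragraph 4: the taxpayer controls the paying entity? no; and the taxpayer is registered for indirect tax? yes. So the taxpayer is not a Supervised Trader.
Under paragraph 7: Certified Filer (paragraph 15)? no; and not a Tier II Filer (paragraph 11)? no; and Supervised Trader (paragraph 4)? no. So the taxpayer is not a Class-A Taxpayer.
Under paragraph 3: the taxpayer keeps adequate books and records? yes; and the disposal is of a chargeable asset? no. So the taxpayer is not an Authorised Resident.
Under paragraph 9: not an Authorised Resident (paragraph 3)? yes; and the income arises from sources outside the territory? yes; and the taxpayer is resident for the tax year? yes. So the taxpayer is a Class-P Entity.
Under paragraph 6: the taxpayer is not connected with the counterparty? yes; and the arrangement has been notified to the authority? no. So the taxpayer is not a Reportable Trader.
Under paragraph 12: the taxpayer does not carry on a trade? yes; and the taxpayer has made a valid election under the simplified scheme? yes; and not a Reportable Trader (paragraph 6)? yes. So the taxpayer is a Regulated Entity.
Under paragraph 1: Class-A Taxpayer (paragraph 7)? no; Class-P Entity (paragraph 9)? yes; Regulated Entity (paragraph 12)? yes — 2 of 3 hold (need ≥2) → satisfied.

Yes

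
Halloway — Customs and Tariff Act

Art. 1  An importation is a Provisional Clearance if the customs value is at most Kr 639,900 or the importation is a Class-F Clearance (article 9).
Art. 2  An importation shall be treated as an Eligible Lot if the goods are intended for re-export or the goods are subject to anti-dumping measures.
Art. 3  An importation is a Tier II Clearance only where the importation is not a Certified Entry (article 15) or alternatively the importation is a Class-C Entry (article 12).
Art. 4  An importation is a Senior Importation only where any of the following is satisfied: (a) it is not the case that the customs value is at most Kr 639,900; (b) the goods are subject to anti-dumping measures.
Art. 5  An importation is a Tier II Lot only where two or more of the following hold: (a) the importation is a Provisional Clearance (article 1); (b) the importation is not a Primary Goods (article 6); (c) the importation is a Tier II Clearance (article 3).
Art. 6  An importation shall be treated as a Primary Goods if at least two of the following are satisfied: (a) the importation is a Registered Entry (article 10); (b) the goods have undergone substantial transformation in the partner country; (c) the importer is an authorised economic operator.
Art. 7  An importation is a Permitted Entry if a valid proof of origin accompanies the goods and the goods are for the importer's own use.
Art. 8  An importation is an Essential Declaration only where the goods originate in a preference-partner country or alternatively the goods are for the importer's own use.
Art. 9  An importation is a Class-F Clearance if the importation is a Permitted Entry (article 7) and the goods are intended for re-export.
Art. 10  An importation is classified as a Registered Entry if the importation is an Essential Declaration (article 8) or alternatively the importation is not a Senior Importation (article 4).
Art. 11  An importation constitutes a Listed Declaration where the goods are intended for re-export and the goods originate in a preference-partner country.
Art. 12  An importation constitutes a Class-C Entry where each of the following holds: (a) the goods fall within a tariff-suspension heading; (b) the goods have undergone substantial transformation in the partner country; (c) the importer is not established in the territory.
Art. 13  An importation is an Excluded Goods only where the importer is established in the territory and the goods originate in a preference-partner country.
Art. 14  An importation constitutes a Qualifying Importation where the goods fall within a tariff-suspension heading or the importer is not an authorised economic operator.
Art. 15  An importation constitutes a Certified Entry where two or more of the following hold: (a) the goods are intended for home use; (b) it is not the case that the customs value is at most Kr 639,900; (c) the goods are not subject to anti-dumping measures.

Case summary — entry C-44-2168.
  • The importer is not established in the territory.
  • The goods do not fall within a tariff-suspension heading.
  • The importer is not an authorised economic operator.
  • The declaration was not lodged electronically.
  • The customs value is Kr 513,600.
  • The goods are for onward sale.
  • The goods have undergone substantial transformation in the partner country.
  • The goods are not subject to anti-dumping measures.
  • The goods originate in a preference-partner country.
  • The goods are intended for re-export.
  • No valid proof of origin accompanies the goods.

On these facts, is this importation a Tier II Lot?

article 7 — Permitted Entry: [a valid proof of origin accompanies the goods? no] AND [the goods are for the importer's own use? no] → not satisfied.
article 9 — Class-F Clearance: [Permitted Entry (article 7)? no] AND [the goods are intended for re-export? yes] → not satisfied.
article 1 — Provisional Clearance: [customs value: Kr 513,600 ≤ Kr 639,900? yes] OR [Class-F Clearance (article 9)? no] → satisfied.
article 8 — Essential Declaration: [the goods originate in a preference-partner country? yes] OR [the goods are for the importer's own use? no] → satisfied.
article 4 — Senior Importation: [customs value: Kr 513,600 ≤ Kr 639,900? yes, so negated condition no] OR [the goods are subject to anti-dumping measures? no] → not satisfied.
article 10 — Registered Entry: [Essential Declaration (article 8)? yes] OR [not a Senior Importation (article 4)? yes] → satisfied.
article 6 — Primary Goods: Registered Entry (article 10)? yes; the goods have undergone substantial transformation in the partner country? yes; the importer is an authorised economic operator? no — 2 of 3 hold (need ≥2) → satisfied.
article 15 — Certified Entry: the goods are intended for home use? no; customs value: Kr 513,600 ≤ Kr 639,900? yes, so negated condition no; the goods are not subject to anti-dumping measures? yes — 1 of 3 hold (need ≥2) → not satisfied.
article 12 — Class-C Entry: [the goods fall within a tariff-suspension heading? no] AND [the goods have undergone substantial transformation in the partner country? yes] AND [the importer is not established in the territory? yes] → not satisfied.
article 3 — Tier II Clearance: [not a Certified Entry (article 15)? yes] OR [Class-C Entry (article 12)? no] → satisfied.
article 5 — Tier II Lot: Provisional Clearance (article 1)? yes; not a Primary Goods (article 6)? no; Tier II Clearance (article 3)? yes — 2 of 3 hold (need ≥2) → satisfied.

Yes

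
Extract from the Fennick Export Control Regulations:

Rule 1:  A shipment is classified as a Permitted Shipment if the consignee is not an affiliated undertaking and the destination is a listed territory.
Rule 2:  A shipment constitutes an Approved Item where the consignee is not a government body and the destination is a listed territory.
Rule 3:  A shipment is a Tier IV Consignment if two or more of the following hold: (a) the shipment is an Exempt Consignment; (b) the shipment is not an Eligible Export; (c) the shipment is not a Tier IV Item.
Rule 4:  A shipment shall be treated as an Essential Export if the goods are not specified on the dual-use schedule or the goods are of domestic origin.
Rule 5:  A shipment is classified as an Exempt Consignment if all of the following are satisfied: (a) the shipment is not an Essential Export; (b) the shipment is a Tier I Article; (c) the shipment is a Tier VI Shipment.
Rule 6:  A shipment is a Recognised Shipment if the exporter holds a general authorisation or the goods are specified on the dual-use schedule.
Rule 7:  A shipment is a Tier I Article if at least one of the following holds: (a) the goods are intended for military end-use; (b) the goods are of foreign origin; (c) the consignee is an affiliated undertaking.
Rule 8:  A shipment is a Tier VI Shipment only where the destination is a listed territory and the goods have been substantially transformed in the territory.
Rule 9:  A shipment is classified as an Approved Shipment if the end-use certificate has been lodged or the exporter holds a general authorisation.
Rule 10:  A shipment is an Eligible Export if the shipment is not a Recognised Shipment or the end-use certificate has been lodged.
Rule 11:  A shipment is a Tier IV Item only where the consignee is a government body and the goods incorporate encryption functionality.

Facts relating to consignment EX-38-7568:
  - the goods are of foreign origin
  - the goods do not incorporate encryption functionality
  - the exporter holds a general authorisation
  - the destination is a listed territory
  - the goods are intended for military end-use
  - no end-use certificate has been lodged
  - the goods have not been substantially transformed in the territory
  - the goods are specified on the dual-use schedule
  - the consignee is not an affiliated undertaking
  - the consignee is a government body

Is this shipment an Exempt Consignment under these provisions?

rule 4 — Essential Export: [the goods are not specified on the dual-use schedule? no] OR [the goods are of domestic origin? no] → not satisfied.
rule 7 — Tier I Article: [the goods are intended for military end-use? yes] OR [the goods are of foreign origin? yes] OR [the consignee is an affiliated undertaking? no] → satisfied.
rule 8 — Tier VI Shipment: [the destination is a listed territory? yes] AND [the goods have been substantially transformed in the territory? no] → not satisfied.
rule 5 — Exempt Consignment: [not an Essential Export (rule 4)? yes] AND [Tier I Article (rule 7)? yes] AND [Tier VI Shipment (rule 8)? no] → not satisfied.

No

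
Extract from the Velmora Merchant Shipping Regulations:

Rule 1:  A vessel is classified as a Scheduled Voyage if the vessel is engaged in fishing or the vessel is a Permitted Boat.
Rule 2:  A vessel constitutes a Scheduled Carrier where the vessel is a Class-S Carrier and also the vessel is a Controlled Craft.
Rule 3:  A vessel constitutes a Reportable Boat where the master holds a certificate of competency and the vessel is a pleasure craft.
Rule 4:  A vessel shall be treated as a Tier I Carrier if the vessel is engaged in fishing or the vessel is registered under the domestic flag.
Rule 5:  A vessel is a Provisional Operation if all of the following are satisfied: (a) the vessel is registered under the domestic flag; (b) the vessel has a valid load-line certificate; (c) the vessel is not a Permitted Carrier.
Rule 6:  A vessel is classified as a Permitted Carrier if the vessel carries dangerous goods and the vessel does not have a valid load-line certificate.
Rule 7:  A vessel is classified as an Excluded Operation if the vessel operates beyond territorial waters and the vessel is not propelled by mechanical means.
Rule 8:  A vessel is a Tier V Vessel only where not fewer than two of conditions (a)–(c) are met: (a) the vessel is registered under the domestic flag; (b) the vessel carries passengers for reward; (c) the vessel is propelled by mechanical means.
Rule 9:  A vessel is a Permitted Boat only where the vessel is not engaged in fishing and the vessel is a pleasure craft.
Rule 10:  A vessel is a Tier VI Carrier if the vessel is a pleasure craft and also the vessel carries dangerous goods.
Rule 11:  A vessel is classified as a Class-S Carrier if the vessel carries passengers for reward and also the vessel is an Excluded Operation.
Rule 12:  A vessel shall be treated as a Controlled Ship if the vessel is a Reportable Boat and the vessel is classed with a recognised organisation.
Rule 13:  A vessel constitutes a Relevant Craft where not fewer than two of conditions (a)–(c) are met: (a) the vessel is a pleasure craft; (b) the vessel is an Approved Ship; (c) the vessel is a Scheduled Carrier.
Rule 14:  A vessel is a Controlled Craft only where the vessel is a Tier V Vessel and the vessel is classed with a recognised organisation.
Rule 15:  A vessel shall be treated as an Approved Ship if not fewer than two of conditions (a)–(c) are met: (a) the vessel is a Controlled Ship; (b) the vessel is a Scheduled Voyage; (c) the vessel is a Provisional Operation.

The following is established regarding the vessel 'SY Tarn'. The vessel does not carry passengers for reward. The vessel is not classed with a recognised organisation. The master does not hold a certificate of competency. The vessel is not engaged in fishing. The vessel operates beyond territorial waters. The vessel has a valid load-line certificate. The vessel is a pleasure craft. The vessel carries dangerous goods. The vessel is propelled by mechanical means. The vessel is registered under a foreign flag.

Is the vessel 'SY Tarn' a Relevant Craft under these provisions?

rule 3 — Reportable Boat: [the master holds a certificate of competency? no] AND [the vessel is a pleasure craft? yes] → not satisfied.
rule 12 — Controlled Ship: [Reportable Boat (rule 3)? no] AND [the vessel is classed with a recognised organisation? no] → not satisfied.
rule 9 — Permitted Boat: [the vessel is not engaged in fishing? yes] AND [the vessel is a pleasure craft? yes] → satisfied.
rule 1 — Scheduled Voyage: [the vessel is engaged in fishing? no] OR [Permitted Boat (rule 9)? yes] → satisfied.
rule 6 — Permitted Carrier: [the vessel carries dangerous goods? yes] AND [the vessel does not have a valid load-line certificate? no] → not satisfied.
rule 5 — Provisional Operation: [the vessel is registered under the domestic flag? no] AND [the vessel has a valid load-line certificate? yes] AND [not a Permitted Carrier (rule 6)? yes] → not satisfied.
rule 15 — Approved Ship: Controlled Ship (rule 12)? no; Scheduled Voyage (rule 1)? yes; Provisional Operation (rule 5)? no — 1 of 3 hold (need ≥2) → not satisfied.
rule 7 — Excluded Operation: [the vessel operates beyond territorial waters? yes] AND [the vessel is not propelled by mechanical means? no] → not satisfied.
rule 11 — Class-S Carrier: [the vessel carries passengers for reward? no] AND [Excluded Operation (rule 7)? no] → not satisfied.
rule 8 — Tier V Vessel: the vessel is registered under the domestic flag? no; the vessel carries passengers for reward? no; the vessel is propelled by mechanical means? yes — 1 of 3 hold (need ≥2) → not satisfied.
rule 14 — Controlled Craft: [Tier V Vessel (rule 8)? no] AND [the vessel is classed with a recognised organisation? no] → not satisfied.
rule 2 — Scheduled Carrier: [Class-S Carrier (rule 11)? no] AND [Controlled Craft (rule 14)? no] → not satisfied.
rule 13 — Relevant Craft: the vessel is a pleasure craft? yes; Approved Ship (rule 15)? no; Scheduled Carrier (rule 2)? no — 1 of 3 hold (need ≥2) → not satisfied.

No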